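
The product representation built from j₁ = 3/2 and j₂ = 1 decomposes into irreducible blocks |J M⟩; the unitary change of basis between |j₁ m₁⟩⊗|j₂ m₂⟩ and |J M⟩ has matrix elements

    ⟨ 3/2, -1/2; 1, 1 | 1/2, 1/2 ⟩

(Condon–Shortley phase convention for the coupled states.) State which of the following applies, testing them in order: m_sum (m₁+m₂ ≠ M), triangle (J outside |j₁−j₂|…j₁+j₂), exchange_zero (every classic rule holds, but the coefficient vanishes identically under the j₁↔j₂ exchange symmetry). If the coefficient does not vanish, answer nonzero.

m-sum: m₁+m₂ = -1/2+1 = 1/2, M = 1/2  ✓
triangle: |j₁−j₂| = 1/2 ≤ J = 1/2 ≤ j₁+j₂ = 5/2  ✓
exchange: j₁≠j₂ or m₁≠m₂ — the exchange symmetry imposes no constraint here
value check: CG = +√(1/6) = +0.408248 ≠ 0

nonzero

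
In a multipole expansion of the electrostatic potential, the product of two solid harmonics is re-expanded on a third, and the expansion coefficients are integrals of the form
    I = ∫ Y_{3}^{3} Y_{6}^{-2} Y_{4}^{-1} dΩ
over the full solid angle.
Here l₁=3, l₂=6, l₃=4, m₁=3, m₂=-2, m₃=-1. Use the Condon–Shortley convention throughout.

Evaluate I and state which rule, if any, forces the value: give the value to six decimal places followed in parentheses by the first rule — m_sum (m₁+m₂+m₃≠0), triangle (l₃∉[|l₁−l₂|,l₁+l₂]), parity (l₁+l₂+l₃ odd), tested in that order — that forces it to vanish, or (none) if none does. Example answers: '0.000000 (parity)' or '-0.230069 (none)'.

0.000000 (parity)

l₁+l₂+l₃=13 is odd: 3j(l;000)=0 ⇒ I=0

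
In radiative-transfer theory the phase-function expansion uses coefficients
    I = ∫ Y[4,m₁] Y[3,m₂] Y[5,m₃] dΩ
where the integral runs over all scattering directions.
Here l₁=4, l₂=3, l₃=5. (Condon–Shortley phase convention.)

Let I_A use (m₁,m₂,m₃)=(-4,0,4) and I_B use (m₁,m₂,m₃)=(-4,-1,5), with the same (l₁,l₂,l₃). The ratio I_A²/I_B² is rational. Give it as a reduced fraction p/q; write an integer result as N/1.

6/5

Shared (l₁,l₂,l₃)=(4,3,5): N and (l;000)² cancel in I_A²/I_B².
A: Δ = 2!·6!·4!/13! = 1/180180; Racah Σ t=2..2: t=2:+1/8640 = 1/8640; ⇒ 3j(4 3 5; -4 0 4)² = 28/715, sgn -1
B: Δ = 2!·6!·4!/13! = 1/180180; Racah Σ t=2..2: t=2:+1/34560 = 1/34560; ⇒ 3j(4 3 5; -4 -1 5)² = 14/429, sgn +1
I_A²/I_B² = (28/715)/(14/429) = 6/5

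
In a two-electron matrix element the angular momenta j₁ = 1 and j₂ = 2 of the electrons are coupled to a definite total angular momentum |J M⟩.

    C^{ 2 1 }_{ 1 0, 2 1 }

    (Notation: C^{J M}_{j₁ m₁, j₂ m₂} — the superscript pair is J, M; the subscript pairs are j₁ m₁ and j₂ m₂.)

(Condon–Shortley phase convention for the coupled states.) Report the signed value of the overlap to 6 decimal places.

√[5·1!1!3!/6! · 1!1!3!1!3!1!] = √(3/2)
  +(−1)^0/∏(0,1,1,3,0,0)! = 1/6  (running 1/6)
  +(−1)^1/∏(1,0,0,2,1,1)! = -1/2  (running -1/3)
⟨..|..⟩ = √(3/2)·(-1/3) = -0.408248

−√(1/6) ≈ -0.408248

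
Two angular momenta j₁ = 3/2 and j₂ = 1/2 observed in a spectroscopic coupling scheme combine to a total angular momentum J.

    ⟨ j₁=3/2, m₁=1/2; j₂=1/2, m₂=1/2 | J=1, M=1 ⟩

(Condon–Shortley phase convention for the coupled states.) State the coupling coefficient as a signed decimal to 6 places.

j₁+j₂−J=1  J+j₁−j₂=2  J−j₁+j₂=0  j₁+j₂+J+1=4
(j₁±m₁, j₂±m₂, J±M) = (2,1,1,0,2,0)
P² = 1
sum k=1..1:
  [1] −1/2 = -1/2
S = -1/2
C² = P²·S² = 1/4 ; C = -0.500000

−√(1/4) = -0.500000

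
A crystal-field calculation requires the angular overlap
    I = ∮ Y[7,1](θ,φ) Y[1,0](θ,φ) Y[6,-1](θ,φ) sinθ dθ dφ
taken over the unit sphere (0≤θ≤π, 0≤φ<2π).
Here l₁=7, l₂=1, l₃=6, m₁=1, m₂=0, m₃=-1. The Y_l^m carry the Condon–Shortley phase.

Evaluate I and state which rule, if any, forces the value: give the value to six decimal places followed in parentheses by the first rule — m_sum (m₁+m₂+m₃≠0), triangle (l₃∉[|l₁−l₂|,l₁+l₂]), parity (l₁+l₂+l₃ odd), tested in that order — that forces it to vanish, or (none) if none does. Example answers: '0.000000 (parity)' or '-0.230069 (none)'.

Checks pass: Σm=0; 14 even; l₃=6∈[6,8].
(2·7+1)(2·1+1)(2·6+1) = 585
Δ: 2! 12! 0! / 15! → 1/1365
sum: t=1:−1/518400 = -1/518400
3j²(7 1 6; 0 0 0) = Δ·Π!·Σ² = 7/195  (sign -1)
sum: t=1:−1/604800 = -1/604800
3j²(7 1 6; 1 0 -1) = Δ·Π!·Σ² = 16/455  (sign +1)
combine: 4πI² = 585·7/195·16/455 = 48/65
take √, sign -1: I = -0.24241473
No selection rule forces the value: the integral is nonzero (none).

-0.242415 (none)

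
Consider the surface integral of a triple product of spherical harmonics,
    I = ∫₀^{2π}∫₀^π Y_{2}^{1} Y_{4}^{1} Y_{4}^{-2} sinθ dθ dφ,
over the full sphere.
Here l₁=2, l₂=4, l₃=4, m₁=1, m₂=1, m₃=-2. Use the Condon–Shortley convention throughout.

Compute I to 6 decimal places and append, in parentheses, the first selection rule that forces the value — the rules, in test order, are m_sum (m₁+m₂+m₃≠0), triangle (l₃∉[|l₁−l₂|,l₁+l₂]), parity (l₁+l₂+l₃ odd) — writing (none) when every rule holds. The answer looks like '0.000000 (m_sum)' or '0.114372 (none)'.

m-sum 0 ✓  L=10 even ✓  2≤4≤6 ✓
Π(2lᵢ+1) = 5×9×9 = 405
triangle coeff Δ(2,4,4) = 1/13860
Σ_t [0,2]: t=0:+1/192 t=1:−1/36 t=2:+1/192 = -5/288
(3j)²=20/693 [(2 4 4; 0 0 0)], sign=-1
Σ_t [0,1]: t=0:+1/240 t=1:−1/96 = -1/160
(3j)²=27/1540 [(2 4 4; 1 1 -2)], sign=-1
⇒ 4πI² = 1215/5929
I = (+1)√(1215/5929/(4π)) = 0.12770047
No selection rule forces the value: the integral is nonzero (none).

0.127700 (none)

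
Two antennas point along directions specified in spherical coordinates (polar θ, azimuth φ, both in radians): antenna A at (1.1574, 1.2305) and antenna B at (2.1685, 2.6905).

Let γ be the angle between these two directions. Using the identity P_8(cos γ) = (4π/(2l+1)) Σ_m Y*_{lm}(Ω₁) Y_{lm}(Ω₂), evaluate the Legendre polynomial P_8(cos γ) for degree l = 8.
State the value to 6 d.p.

Term-by-term m-sum for l=8 (normalisation 4π/17 = 0.739198):
  m=-8: (-0.232859-0.103771i) × (-0.100332-0.050606i) = +0.018112+0.022196i  (running Σ = +0.018112+0.022196i)
  m=-7: (-0.308022+0.324392i) × (-0.305959-0.004913i) = +0.095836-0.097737i  (running Σ = +0.113947-0.075542i)
  m=-6: (+0.143118+0.281064i) × (-0.408444+0.189817i) = -0.111806-0.087633i  (running Σ = +0.002141-0.163174i)
  m=-5: (-0.120834+0.015882i) × (-0.195497+0.239459i) = +0.019820-0.032040i  (running Σ = +0.021961-0.195214i)
  m=-4: (-0.074409+0.349771i) × (+0.026142-0.109877i) = +0.036487+0.017319i  (running Σ = +0.058447-0.177895i)
  m=-3: (+0.041398+0.025376i) × (-0.079243-0.358540i) = +0.005818-0.016854i  (running Σ = +0.064265-0.194748i)
  m=-2: (-0.252765+0.204649i) × (-0.047689-0.060366i) = +0.024408+0.005499i  (running Σ = +0.088673-0.189250i)
  m=-1: (+0.038502+0.108742i) × (+0.298348+0.144521i) = -0.004228+0.038007i  (running Σ = +0.084445-0.151242i)
  m=0: (-0.308749-0.000000i) × (+0.129048+0.000000i) = -0.039843-0.000000i  (running Σ = +0.044601-0.151242i)
  m=1: (-0.038502+0.108742i) × (-0.298348+0.144521i) = -0.004228-0.038007i  (running Σ = +0.040373-0.189250i)
  m=2: (-0.252765-0.204649i) × (-0.047689+0.060366i) = +0.024408-0.005499i  (running Σ = +0.064781-0.194748i)
  m=3: (-0.041398+0.025376i) × (+0.079243-0.358540i) = +0.005818+0.016854i  (running Σ = +0.070599-0.177895i)
  m=4: (-0.074409-0.349771i) × (+0.026142+0.109877i) = +0.036487-0.017319i  (running Σ = +0.107085-0.195214i)
  m=5: (+0.120834+0.015882i) × (+0.195497+0.239459i) = +0.019820+0.032040i  (running Σ = +0.126905-0.163174i)
  m=6: (+0.143118-0.281064i) × (-0.408444-0.189817i) = -0.111806+0.087633i  (running Σ = +0.015099-0.075542i)
  m=7: (+0.308022+0.324392i) × (+0.305959-0.004913i) = +0.095836+0.097737i  (running Σ = +0.110934+0.022196i)
  m=8: (-0.232859+0.103771i) × (-0.100332+0.050606i) = +0.018112-0.022196i  (running Σ = +0.129046-0.000000i)
Total Σ_m = +0.129046-0.000000i. Multiply by 0.739198: +0.095391-0.000000i. P_8(cos γ) = 0.095391

0.095391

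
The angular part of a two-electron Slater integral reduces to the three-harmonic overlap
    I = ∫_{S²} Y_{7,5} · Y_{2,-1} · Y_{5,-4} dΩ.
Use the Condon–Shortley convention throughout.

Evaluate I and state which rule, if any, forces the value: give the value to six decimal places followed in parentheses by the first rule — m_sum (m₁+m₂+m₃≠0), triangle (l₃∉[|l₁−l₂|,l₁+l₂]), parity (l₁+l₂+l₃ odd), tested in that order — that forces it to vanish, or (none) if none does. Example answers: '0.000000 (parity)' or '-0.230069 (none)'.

m-sum 0 ✓  L=14 even ✓  5≤5≤9 ✓
Π(2lᵢ+1) = 15×5×11 = 825
triangle coeff Δ(7,2,5) = 1/15015
Σ_t [2,2]: t=2:+1/57600 = 1/57600
(3j)²=21/715 [(7 2 5; 0 0 0)], sign=-1
Σ_t [1,1]: t=1:−1/2177280 = -1/2177280
(3j)²=8/273 [(7 2 5; 5 -1 -4)], sign=+1
⇒ 4πI² = 120/169
I = (-1)√(120/169/(4π)) = -0.23770720
No selection rule forces the value: the integral is nonzero (none).

-0.237707 (none)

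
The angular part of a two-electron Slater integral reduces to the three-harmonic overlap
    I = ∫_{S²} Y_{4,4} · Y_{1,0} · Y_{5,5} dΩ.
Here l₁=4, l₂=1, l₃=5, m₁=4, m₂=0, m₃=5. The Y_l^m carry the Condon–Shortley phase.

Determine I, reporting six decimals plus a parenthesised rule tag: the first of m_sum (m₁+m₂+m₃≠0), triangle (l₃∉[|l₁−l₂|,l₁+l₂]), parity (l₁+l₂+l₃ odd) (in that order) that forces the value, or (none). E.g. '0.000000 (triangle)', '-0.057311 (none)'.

4 + 0 + 5 = 9 ≠ 0: azimuthal integral kills it; I = 0

0.000000 (m_sum)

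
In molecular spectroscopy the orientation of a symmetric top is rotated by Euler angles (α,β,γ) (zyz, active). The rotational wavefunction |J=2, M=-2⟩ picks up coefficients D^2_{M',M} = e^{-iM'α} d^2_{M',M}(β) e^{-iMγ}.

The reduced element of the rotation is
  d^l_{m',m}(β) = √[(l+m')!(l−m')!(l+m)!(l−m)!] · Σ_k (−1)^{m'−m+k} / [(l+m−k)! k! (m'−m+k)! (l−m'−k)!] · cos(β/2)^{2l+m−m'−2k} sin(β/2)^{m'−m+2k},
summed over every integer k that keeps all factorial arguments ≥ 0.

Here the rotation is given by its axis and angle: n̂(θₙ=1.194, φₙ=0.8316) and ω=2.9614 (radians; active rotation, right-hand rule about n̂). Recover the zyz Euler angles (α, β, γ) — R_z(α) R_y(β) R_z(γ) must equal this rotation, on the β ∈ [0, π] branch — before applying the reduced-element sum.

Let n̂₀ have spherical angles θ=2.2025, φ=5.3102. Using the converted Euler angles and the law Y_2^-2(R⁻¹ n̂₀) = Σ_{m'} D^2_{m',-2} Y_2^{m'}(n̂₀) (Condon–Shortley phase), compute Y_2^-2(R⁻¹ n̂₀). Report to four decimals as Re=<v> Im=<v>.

Re=0.3155 Im=0.0187

Axis–angle → zyz. n̂ = (sinθₙcosφₙ, sinθₙsinφₙ, cosθₙ) = (+0.626433, +0.687167, +0.367943), ω = 2.9614.
R = I cosω + sinω [n̂]ₓ + (1−cosω) n̂n̂ᵀ gives
  R = [-0.205325, +0.788017, +0.580406; +0.919902, -0.047057, +0.389315; +0.334099, +0.613853, -0.715236]
β = atan2(√(R₁₃²+R₂₃²), R₃₃) = 2.367759; α = atan2(R₂₃, R₁₃) mod 2π = 0.590833; γ = atan2(R₃₂, −R₃₁) mod 2π = 2.069226
Need the full column D^2_{m',-2} for m'=−2..2 at α=0.5908, β=2.3678, γ=2.0692.
cos(β/2)=0.377335, sin(β/2)=0.926077
d^2_{-2,-2}: single k=0 term ⇒ +0.020273;  D = +0.011576-0.016643i
d^2_{-1,-2}: single k=0 term ⇒ -0.099508;  D = -0.001681+0.099494i
d^2_{0,-2}: single k=0 term ⇒ +0.299105;  D = -0.162397-0.251180i
d^2_{1,-2}: single k=0 term ⇒ -0.599374;  D = +0.550644+0.236730i
d^2_{2,-2}: single k=0 term ⇒ +0.735509;  D = -0.722984+0.135155i
Y_2^{m'}(θ=2.2025,φ=5.3102) and Σ D·Y over m':
  (+0.0116-0.0166i)·(-0.0922+0.2341i)  (-0.0017+0.0995i)·(-0.2072-0.3043i)  (-0.1624-0.2512i)·(+0.0146+0.0000i)  (+0.5506+0.2367i)·(+0.2072-0.3043i)  (-0.7230+0.1352i)·(-0.0922-0.2341i)
Y_2^-2(R⁻¹ n̂) = +0.315521+0.018742i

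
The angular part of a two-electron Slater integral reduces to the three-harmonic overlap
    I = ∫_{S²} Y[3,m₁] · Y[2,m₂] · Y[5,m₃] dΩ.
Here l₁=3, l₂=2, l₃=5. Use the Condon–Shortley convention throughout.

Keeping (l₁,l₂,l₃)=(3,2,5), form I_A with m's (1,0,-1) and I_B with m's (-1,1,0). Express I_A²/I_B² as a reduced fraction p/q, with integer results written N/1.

9/5

Same 3,2,5: normalisation and zero-m 3j drop out of the ratio.
A: Δ: 0! 6! 4! / 11! → 1/2310; sum: t=0:+1/192 = 1/192; 3j²(3 2 5; 1 0 -1) = Δ·Π!·Σ² = 3/77  (sign +1)
B: Δ: 0! 6! 4! / 11! → 1/2310; sum: t=0:+1/288 = 1/288; 3j²(3 2 5; -1 1 0) = Δ·Π!·Σ² = 5/231  (sign -1)
I_A²/I_B² = (3/77)/(5/231) = 9/5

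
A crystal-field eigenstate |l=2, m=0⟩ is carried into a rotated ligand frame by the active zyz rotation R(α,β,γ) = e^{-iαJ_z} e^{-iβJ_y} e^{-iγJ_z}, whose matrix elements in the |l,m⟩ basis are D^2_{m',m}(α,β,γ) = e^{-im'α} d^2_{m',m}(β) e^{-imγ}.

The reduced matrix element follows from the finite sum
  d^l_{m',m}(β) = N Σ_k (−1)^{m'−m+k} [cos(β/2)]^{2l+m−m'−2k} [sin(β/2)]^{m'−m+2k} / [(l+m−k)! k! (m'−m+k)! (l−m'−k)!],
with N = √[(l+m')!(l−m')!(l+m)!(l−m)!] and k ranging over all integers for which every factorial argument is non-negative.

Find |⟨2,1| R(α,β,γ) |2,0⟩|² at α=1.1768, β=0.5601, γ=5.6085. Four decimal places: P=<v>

Split into d^2_{1,0}(β=0.5601) × two z-phases.
c=cos(0.560100/2)=0.961042, s=sin(0.560100/2)=0.276404; N=√[6·1·2·2]=4.898979
k∈{0,1} keeps every argument non-negative
  k=0: (−1)^1·4.8990/(2)·0.9610^3·0.2764^1 = -0.600961
  k=1: (−1)^2·4.8990/(2)·0.9610^1·0.2764^3 = +0.049711
d^2_{1,0}(0.5601) = -0.600961 +0.049711 = -0.551250
|D^2_{1,0}|² = |d^2_{1,0}(β)|² = (-0.551250)² = 0.303877 (the z-rotation phases have unit modulus)

P=0.3039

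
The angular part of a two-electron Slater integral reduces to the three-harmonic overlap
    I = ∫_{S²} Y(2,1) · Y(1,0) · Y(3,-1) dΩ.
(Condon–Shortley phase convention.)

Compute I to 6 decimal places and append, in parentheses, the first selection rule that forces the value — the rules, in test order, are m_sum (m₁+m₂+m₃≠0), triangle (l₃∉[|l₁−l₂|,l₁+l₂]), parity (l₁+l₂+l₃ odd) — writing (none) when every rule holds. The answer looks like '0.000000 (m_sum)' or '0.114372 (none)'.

-0.233597 (none)

m-sum 0 ✓  L=6 even ✓  1≤3≤3 ✓
Π(2lᵢ+1) = 5×3×7 = 105
triangle coeff Δ(2,1,3) = 1/105
Σ_t [0,0]: t=0:+1/4 = 1/4
(3j)²=3/35 [(2 1 3; 0 0 0)], sign=-1
Σ_t [0,0]: t=0:+1/6 = 1/6
(3j)²=8/105 [(2 1 3; 1 0 -1)], sign=+1
⇒ 4πI² = 24/35
I = (-1)√(24/35/(4π)) = -0.23359668
No selection rule forces the value: the integral is nonzero (none).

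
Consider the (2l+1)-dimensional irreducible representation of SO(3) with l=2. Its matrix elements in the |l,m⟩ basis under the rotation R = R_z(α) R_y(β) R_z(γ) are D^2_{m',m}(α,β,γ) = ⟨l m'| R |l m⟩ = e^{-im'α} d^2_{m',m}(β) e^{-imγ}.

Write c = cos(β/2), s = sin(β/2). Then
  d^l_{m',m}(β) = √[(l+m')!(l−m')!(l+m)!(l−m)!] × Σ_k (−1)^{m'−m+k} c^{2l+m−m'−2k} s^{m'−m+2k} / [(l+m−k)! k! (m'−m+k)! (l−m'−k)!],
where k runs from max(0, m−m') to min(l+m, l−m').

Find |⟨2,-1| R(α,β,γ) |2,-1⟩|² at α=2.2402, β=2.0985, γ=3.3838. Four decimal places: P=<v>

P=0.2482

Split into d^2_{-1,-1}(β=2.0985) × two z-phases.
With c≡cos(β/2)=0.498221 and s≡sin(β/2)=0.867050, N=[1·6·1·6]^{1/2}=6.000000
k: max(0,(-1)−(-1))=0 … min(2+(-1),2−(-1))=1
  k=0: (−1)^0·6.0000/(6)·0.4982^4·0.8670^0 = +0.061615
  k=1: (−1)^1·6.0000/(2)·0.4982^2·0.8670^2 = -0.559828
d^2_{-1,-1}(2.0985) = +0.061615 -0.559828 = -0.498212
|D^2_{-1,-1}|² = |d^2_{-1,-1}(β)|² = (-0.498212)² = 0.248215 (the z-rotation phases have unit modulus)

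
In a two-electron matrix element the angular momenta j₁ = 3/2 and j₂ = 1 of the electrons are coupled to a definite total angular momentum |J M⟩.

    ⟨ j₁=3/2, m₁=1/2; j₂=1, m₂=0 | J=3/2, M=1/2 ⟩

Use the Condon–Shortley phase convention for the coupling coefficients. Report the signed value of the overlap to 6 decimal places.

+0.258199

triangle: 1!·2!·1!/5! = 2/120
(j±m)!: 2!·1!·1!·1!·2!·1! = 4
prefactor² = (2J+1)·Δ·N² = 4/15
  k=0: +1/(0!·1!·1!·1!·1!·0!) = 1
  k=1: −1/(1!·0!·0!·0!·2!·1!) = -1/2
Σ = 1/2  ⇒  CG² = 4/15·(1/2)² = 1/15
CG = +√(1/15) = +0.258199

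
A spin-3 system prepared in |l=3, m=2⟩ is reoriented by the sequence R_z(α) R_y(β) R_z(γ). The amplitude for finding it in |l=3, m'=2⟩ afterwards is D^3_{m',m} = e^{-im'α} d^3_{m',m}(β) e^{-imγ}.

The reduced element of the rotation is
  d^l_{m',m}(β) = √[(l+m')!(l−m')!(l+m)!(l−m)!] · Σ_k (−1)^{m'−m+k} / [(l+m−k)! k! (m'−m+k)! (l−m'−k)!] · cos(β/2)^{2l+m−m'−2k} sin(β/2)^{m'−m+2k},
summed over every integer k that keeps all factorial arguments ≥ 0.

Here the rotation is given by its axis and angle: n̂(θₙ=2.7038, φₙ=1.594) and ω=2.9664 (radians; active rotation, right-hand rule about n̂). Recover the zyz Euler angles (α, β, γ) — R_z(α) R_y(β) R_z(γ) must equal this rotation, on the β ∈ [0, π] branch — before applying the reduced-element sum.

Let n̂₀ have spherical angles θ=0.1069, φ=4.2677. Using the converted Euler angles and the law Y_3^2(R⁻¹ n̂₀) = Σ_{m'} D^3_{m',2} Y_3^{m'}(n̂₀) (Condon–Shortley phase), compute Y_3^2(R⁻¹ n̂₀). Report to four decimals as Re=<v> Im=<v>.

Re=-0.3605 Im=-0.0054

Axis–angle → zyz. n̂ = (sinθₙcosφₙ, sinθₙsinφₙ, cosθₙ) = (-0.009836, +0.423827, -0.905690), ω = 2.9664.
R = I cosω + sinω [n̂]ₓ + (1−cosω) n̂n̂ᵀ gives
  R = [-0.984501, +0.149586, +0.091553; -0.166134, -0.628184, -0.760122; -0.056192, -0.763551, +0.643299]
β = atan2(√(R₁₃²+R₂₃²), R₃₃) = 0.871997; α = atan2(R₂₃, R₁₃) mod 2π = 4.832256; γ = atan2(R₃₂, −R₃₁) mod 2π = 4.785849
Need the full column D^3_{m',2} for m'=−3..3 at α=4.8323, β=0.8720, γ=4.7858.
cos(β/2)=0.906449, sin(β/2)=0.422316
d^3_{-3,2}: single k=5 term ⇒ +0.029827;  D = +0.006296-0.029155i
d^3_{-2,2}: k∈[4..5] ⇒ +0.130679 -0.005673 = +0.125006;  D = +0.124468+0.011586i
d^3_{-1,2}: k∈[3..4] ⇒ +0.354791 -0.038506 = +0.316284;  D = +0.008555+0.316169i
d^3_{0,2}: k∈[2..3] ⇒ +0.659490 -0.143152 = +0.516339;  D = -0.510776+0.075588i
d^3_{1,2}: k∈[1..2] ⇒ +0.817248 -0.354791 = +0.462457;  D = -0.121919-0.446097i
d^3_{2,2}: k∈[0..1] ⇒ +0.554702 -0.602030 = -0.047328;  D = -0.043834+0.017847i
d^3_{3,2}: single k=0 term ⇒ -0.633037;  D = -0.307111-0.553551i
Y_3^{m'}(θ=0.1069,φ=4.2677) and Σ D·Y over m':
  (+0.0063-0.0292i)·(+0.0005-0.0001i)  (+0.1245+0.0116i)·(-0.0073-0.0090i)  (+0.0086+0.3162i)·(-0.0585+0.1227i)  (-0.5108+0.0756i)·(+0.7210+0.0000i)  (-0.1219-0.4461i)·(+0.0585+0.1227i)  (-0.0438+0.0178i)·(-0.0073+0.0090i)  (-0.3071-0.5536i)·(-0.0005-0.0001i)
Y_3^2(R⁻¹ n̂) = -0.360497-0.005435i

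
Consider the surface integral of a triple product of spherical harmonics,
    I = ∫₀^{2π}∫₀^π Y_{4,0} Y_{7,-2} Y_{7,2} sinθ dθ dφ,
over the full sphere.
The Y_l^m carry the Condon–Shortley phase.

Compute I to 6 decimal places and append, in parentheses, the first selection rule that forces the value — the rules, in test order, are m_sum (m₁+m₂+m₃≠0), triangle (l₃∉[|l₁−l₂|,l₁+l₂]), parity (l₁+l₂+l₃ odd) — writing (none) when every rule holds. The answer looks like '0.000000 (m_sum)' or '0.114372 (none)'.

0.041390 (none)

Rules hold: Σm=0, L=18 even, 3≤7≤11.
N = 9·15·15 = 2025
Δ = 4!·4!·10!/19! = 1/58198140
Racah Σ t=0..4: t=0:+1/17418240 t=1:−1/622080 t=2:+1/230400 t=3:−1/622080 t=4:+1/17418240 = 1/806400
⇒ 3j(4 7 7; 0 0 0)² = 2268/230945, sgn -1
Racah Σ t=0..4: t=0:+1/8294400 t=1:−1/622080 t=2:+1/483840 t=3:−1/2903040 t=4:+1/209018880 = 251/1045094400
⇒ 3j(4 7 7; 0 -2 2)² = 63001/58198140, sgn -1
4πI² = N·(3j₀)²·(3jₘ)² = 45927729/2133423721
I = +1·√(0.0215277/4π) = 0.04138986
No selection rule forces the value: the integral is nonzero (none).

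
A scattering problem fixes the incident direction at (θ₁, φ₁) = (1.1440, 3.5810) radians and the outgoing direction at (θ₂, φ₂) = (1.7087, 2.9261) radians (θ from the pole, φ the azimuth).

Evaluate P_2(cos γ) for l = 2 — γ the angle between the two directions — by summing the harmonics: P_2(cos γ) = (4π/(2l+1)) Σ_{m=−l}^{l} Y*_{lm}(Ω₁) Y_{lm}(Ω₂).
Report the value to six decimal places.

Summing Y*_{l m}(θ₁,φ₁)·Y_{l m}(θ₂,φ₂) over m ∈ [−2, 2]; prefactor 4π/(2·2+1) = 2.513274:
  [-2]  conj(Y_{2,-2})(Ω₁) = 0.20423 + 0.24646j ; Y_{2,-2}(Ω₂) = 0.34432 + 0.15832j ; Δ = 0.03130 + 0.11719j
  [-1]  conj(Y_{2,-1})(Ω₁) = -0.26346 - 0.12384j ; Y_{2,-1}(Ω₂) = 0.10276 + 0.02249j ; Δ = -0.02429 - 0.01865j
  [+0]  conj(Y_{2,0})(Ω₁) = -0.15325 + 0.00000j ; Y_{2,0}(Ω₂) = -0.29751 + 0.00000j ; Δ = 0.04560 + 0.00000j
  [+1]  conj(Y_{2,1})(Ω₁) = 0.26346 - 0.12384j ; Y_{2,1}(Ω₂) = -0.10276 + 0.02249j ; Δ = -0.02429 + 0.01865j
  [+2]  conj(Y_{2,2})(Ω₁) = 0.20423 - 0.24646j ; Y_{2,2}(Ω₂) = 0.34432 - 0.15832j ; Δ = 0.03130 - 0.11719j
Total Σ_m = 0.05962 + 0.00000j. Multiply by 2.513274: 0.14985 + 0.00000j. P_2(cos γ) = 0.149850

0.149850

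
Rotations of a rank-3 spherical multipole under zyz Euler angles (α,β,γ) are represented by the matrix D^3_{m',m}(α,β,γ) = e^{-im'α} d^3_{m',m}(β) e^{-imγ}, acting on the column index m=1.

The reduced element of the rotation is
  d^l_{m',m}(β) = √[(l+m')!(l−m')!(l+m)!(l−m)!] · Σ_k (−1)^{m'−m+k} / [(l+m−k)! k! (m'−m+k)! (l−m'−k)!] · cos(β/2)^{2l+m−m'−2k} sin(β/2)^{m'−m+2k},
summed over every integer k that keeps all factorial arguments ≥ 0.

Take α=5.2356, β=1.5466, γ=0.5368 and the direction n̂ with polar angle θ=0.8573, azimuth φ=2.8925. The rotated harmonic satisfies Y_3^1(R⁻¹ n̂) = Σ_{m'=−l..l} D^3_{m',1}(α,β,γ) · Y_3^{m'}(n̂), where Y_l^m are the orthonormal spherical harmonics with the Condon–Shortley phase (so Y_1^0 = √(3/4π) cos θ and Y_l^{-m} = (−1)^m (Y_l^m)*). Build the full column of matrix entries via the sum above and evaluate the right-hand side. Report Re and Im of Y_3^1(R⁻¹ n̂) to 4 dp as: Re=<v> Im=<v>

Need the full column D^3_{m',1} for m'=−3..3 at α=5.2356, β=1.5466, γ=0.5368.
cos(β/2)=0.715610, sin(β/2)=0.698501
d^3_{-3,1}: single k=4 term ⇒ +0.472134;  D = -0.405447+0.241916i
d^3_{-2,1}: k∈[3..4] ⇒ +0.789875 -0.376279 = +0.413596;  D = -0.361040-0.201772i
d^3_{-1,1}: k∈[2..4] ⇒ +0.767696 -0.975235 +0.116145 = -0.091394;  D = +0.001242+0.091386i
d^3_{0,1}: k∈[1..3] ⇒ +0.454086 -1.297898 +0.412193 = -0.431619;  D = -0.370912+0.220725i
d^3_{1,1}: k∈[0..2] ⇒ +0.134294 -1.023594 +0.731426 = -0.157874;  D = -0.137723-0.077179i
d^3_{2,1}: k∈[0..1] ⇒ -0.414522 +0.789875 = +0.375354;  D = +0.004664+0.375325i
d^3_{3,1}: single k=0 term ⇒ +0.495546;  D = -0.426141+0.252921i
Y_3^{m'}(θ=0.8573,φ=2.8925) and Σ D·Y over m':
  (-0.4054+0.2419i)·(-0.1323-0.1226i)  (-0.3610-0.2018i)·(+0.3359+0.1827i)  (+0.0012+0.0914i)·(-0.2704-0.0688i)  (-0.3709+0.2207i)·(-0.2096+0.0000i)  (-0.1377-0.0772i)·(+0.2704-0.0688i)  (+0.0047+0.3753i)·(+0.3359-0.1827i)  (-0.4261+0.2529i)·(+0.1323-0.1226i)
Y_3^1(R⁻¹ n̂) = +0.084802+0.012397i

Re=0.0848 Im=0.0124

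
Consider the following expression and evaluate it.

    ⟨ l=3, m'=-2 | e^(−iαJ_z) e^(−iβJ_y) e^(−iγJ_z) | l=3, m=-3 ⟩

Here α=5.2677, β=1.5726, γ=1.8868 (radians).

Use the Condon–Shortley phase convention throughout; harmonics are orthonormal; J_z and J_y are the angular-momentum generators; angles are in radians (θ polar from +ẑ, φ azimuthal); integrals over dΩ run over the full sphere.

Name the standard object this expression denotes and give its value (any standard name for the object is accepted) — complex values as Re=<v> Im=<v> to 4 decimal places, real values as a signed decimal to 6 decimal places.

This is a Wigner D-matrix element — the rotation-matrix element ⟨l m'| R(α,β,γ) |l m⟩ in the angular-momentum basis.
D^3_{-2,-3}(5.2677,1.5726,1.8868) = e^{-i·-2·5.2677}·d^3_{-2,-3}(1.5726)·e^{-i·-3·1.8868}. Compute d first:
c=cos(1.572600/2)=0.706469, s=sin(1.572600/2)=0.707744; N=√[1·120·1·720]=293.938769
The bounds max(0,m−m')=0 and min(l+m,l−m')=0 give 1 term
  k=0: (−1)^1·293.9388/(120)·0.7065^5·0.7077^1 = -0.305082
d^3_{-2,-3}(1.5726) = -0.305082
Phases: e^{-i·(-2)·5.2677}=-0.444104-0.895975i, e^{-i·(-3)·1.8868}=+0.812257-0.583300i ⇒ D=+0.269494+0.142997i

Wigner D-matrix element, Re=0.2695 Im=0.1430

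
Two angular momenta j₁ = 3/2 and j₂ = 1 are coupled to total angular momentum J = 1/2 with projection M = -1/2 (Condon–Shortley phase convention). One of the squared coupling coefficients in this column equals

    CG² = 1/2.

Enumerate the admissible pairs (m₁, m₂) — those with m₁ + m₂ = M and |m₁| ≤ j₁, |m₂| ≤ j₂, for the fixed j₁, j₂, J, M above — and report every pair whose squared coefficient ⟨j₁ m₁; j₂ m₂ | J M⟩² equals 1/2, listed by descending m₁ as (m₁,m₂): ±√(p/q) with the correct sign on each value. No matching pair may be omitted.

(-3/2,1): +√(1/2)

Admissible pairs with m₁+m₂ = M = -1/2: (-3/2,1), (-1/2,0), (1/2,-1)
  (m₁,m₂)=(1/2,-1): CG² = 1/6, CG = +√(1/6)
  (m₁,m₂)=(-1/2,0): CG² = 1/3, CG = −√(1/3)
  (m₁,m₂)=(-3/2,1): CG² = 1/2, CG = +√(1/2)   ← matches the target
Pairs with CG² = 1/2: (-3/2,1): +√(1/2)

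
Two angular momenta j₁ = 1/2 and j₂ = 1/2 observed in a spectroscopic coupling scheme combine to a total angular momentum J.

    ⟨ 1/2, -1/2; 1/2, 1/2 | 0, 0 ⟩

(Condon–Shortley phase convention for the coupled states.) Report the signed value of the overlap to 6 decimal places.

-0.707107  (= −√(1/2))

triangle: 1!*0!*0!/2! = 1/2
(j±m)!: 0!*1!*1!*0!*0!*0! = 1
prefactor² = (2J+1)*Δ*N² = 1/2
  k=1: −1/(1!*0!*0!*0!*0!*0!) = -1
Σ = -1  ⇒  CG² = 1/2*(-1)² = 1/2
CG = −√(1/2) = -0.707107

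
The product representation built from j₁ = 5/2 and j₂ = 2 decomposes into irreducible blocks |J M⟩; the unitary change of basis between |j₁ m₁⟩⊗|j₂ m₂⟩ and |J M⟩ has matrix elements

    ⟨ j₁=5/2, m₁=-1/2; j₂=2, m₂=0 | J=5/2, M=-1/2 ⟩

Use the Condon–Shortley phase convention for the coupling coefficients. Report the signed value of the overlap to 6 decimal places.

-0.478091

triangle: 2!·3!·2!/8! = 24/40320
(j±m)!: 2!·3!·2!·2!·2!·3! = 576
prefactor² = (2J+1)·Δ·N² = 72/35
  k=0: +1/(0!·2!·3!·2!·0!·0!) = 1/24
  k=1: −1/(1!·1!·2!·1!·1!·1!) = -1/2
  k=2: +1/(2!·0!·1!·0!·2!·2!) = 1/8
Σ = -1/3  ⇒  CG² = 72/35·(-1/3)² = 8/35
CG = −√(8/35) = -0.478091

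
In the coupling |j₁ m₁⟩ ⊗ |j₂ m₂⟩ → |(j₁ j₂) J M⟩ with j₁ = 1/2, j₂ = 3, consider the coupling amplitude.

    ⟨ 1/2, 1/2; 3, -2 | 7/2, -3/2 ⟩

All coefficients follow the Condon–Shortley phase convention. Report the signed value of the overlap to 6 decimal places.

+√(2/7) ≈ +0.534522

triangle: 0!·1!·6!/8! = 720/40320
(j±m)!: 1!·0!·1!·5!·2!·5! = 28800
prefactor² = (2J+1)·Δ·N² = 28800/7
  k=0: +1/(0!·0!·0!·1!·1!·5!) = 1/120
Σ = 1/120  ⇒  CG² = 28800/7·(1/120)² = 2/7
CG = +√(2/7) = +0.534522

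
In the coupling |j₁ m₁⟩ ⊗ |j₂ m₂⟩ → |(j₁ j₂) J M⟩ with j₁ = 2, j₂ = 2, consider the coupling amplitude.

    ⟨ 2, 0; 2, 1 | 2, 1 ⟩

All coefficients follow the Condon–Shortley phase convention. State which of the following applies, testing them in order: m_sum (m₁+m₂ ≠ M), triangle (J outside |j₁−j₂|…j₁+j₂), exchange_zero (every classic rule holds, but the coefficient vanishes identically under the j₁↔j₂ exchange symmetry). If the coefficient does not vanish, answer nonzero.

nonzero

m-sum: m₁+m₂ = 0+1 = 1, M = 1  ✓
triangle: |j₁−j₂| = 0 ≤ J = 2 ≤ j₁+j₂ = 4  ✓
exchange: j₁≠j₂ or m₁≠m₂ — the exchange symmetry imposes no constraint here
value check: CG = −√(1/14) = -0.267261 ≠ 0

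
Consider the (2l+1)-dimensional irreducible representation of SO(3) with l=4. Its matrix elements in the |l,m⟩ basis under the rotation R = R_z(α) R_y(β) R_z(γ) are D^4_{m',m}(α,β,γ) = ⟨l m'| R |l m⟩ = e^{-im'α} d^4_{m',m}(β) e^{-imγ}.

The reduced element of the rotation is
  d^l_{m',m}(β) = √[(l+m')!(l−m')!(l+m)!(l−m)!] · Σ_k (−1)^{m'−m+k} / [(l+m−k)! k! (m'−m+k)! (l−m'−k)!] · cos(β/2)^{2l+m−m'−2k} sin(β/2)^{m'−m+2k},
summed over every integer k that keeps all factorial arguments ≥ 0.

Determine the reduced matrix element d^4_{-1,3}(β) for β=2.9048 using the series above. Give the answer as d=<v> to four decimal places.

d=-0.1037

d^4_{-1,3}(β=2.9048) via the finite sum:
c=cos(2.904800/2)=0.118120, s=sin(2.904800/2)=0.992999; N=√[6·120·5040·1]=1904.940944
k: max(0,(3)−(-1))=4 … min(4+(3),4−(-1))=5
  k=4: (−1)^0·1904.9409/(144)·0.1181^4·0.9930^4 = +0.002504
  k=5: (−1)^1·1904.9409/(240)·0.1181^2·0.9930^6 = -0.106172
d^4_{-1,3}(2.9048) = +0.002504 -0.106172 = -0.103668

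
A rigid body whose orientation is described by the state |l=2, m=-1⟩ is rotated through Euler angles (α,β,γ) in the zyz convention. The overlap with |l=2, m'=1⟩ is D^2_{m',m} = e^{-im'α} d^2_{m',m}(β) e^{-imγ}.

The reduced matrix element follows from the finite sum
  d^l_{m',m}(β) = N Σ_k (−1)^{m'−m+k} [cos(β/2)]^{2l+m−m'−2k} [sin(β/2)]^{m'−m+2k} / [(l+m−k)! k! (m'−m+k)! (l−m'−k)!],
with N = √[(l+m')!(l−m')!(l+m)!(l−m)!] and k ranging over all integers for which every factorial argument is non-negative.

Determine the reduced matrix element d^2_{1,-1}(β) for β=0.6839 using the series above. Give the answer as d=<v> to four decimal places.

d=0.2868

d^2_{1,-1}(β=0.6839) via the finite sum:
Half-angle: c=0.942103, s=0.335325. N=√(6·1·1·6)=6.000000
k∈{0,1} keeps every argument non-negative
  k=0: (−1)^2·6.0000/(2)·0.9421^2·0.3353^2 = +0.299398
  k=1: (−1)^3·6.0000/(6)·0.9421^0·0.3353^4 = -0.012643
d^2_{1,-1}(0.6839) = +0.299398 -0.012643 = +0.286755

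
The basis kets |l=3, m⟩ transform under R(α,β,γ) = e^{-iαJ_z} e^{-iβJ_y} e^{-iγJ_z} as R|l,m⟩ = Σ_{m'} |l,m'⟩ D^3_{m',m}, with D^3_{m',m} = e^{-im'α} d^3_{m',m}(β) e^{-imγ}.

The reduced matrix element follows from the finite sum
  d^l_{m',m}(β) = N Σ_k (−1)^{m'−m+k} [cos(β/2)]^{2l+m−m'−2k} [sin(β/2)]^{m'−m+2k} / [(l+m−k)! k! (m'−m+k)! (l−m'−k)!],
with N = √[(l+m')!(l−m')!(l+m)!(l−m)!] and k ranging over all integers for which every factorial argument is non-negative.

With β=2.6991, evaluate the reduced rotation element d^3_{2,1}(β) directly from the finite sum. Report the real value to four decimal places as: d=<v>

d^3_{2,1}(β=2.6991) via the finite sum:
Half-angle: c=0.219446, s=0.975625. N=√(120·1·24·2)=75.894664
k: max(0,(1)−(2))=0 … min(3+(1),3−(2))=1
  k=0: (−1)^1·75.8947/(24)·0.2194^5·0.9756^1 = -0.001570
  k=1: (−1)^2·75.8947/(12)·0.2194^3·0.9756^3 = +0.062067
d^3_{2,1}(2.6991) = -0.001570 +0.062067 = +0.060497

d=0.0605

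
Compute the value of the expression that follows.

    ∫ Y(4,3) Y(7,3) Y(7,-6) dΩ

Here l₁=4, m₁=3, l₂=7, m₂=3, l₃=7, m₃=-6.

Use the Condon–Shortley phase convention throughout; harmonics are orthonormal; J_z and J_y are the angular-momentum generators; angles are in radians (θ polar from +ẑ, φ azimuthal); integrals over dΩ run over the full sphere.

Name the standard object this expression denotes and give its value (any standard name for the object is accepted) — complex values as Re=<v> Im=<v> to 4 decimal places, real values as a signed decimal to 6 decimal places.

This is a Gaunt coefficient — the integral of a triple product of spherical harmonics over the sphere.
Checks pass: Σm=0; 18 even; l₃=7∈[3,11].
(2·4+1)(2·7+1)(2·7+1) = 2025
Δ: 4! 4! 10! / 19! → 1/58198140
sum: t=0:+1/17418240 t=1:−1/622080 t=2:+1/230400 t=3:−1/622080 t=4:+1/17418240 = 1/806400
3j²(4 7 7; 0 0 0) = Δ·Π!·Σ² = 2268/230945  (sign -1)
sum: t=0:+1/522547200 t=1:−1/52254720 = -1/58060800
3j²(4 7 7; 3 3 -6) = Δ·Π!·Σ² = 9/646  (sign +1)
combine: 4πI² = 2025·2268/230945·9/646 = 4133430/14919047
take √, sign -1: I = -0.14848406

Gaunt coefficient, -0.148484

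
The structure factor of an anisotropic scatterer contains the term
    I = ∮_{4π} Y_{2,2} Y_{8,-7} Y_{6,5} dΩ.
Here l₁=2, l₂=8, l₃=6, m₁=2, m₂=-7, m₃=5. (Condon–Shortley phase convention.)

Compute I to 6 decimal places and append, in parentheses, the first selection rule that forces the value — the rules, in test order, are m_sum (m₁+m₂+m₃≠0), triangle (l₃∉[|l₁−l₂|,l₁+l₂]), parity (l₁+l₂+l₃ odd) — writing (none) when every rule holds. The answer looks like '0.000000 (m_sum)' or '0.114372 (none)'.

-0.313531 (none)

Rules hold: Σm=0, L=16 even, 6≤6≤10.
N = 5·17·13 = 1105
Δ = 4!·0!·12!/17! = 1/30940
Racah Σ t=2..2: t=2:+1/2073600 = 1/2073600
⇒ 3j(2 8 6; 0 0 0)² = 28/1105, sgn +1
Racah Σ t=0..0: t=0:+1/958003200 = 1/958003200
⇒ 3j(2 8 6; 2 -7 5)² = 3/68, sgn -1
4πI² = N·(3j₀)²·(3jₘ)² = 21/17
I = -1·√(1.23529/4π) = -0.31353083
No selection rule forces the value: the integral is nonzero (none).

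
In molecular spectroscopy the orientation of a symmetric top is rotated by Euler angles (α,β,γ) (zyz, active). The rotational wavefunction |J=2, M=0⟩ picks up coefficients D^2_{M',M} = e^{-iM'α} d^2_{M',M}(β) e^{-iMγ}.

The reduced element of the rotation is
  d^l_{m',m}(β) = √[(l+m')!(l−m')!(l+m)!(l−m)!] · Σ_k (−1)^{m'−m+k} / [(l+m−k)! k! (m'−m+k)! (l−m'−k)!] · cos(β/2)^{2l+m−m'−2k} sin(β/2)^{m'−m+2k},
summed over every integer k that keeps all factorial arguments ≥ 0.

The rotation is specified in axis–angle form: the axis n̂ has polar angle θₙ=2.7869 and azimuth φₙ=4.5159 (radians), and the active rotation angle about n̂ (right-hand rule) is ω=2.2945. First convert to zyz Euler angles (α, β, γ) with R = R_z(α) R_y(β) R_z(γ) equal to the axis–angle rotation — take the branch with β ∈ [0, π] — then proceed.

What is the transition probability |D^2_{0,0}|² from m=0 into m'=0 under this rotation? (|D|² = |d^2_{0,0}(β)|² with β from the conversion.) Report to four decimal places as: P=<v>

Axis–angle → zyz. n̂ = (sinθₙcosφₙ, sinθₙsinφₙ, cosθₙ) = (-0.067803, -0.340619, -0.937753), ω = 2.2945.
R = I cosω + sinω [n̂]ₓ + (1−cosω) n̂n̂ᵀ gives
  R = [-0.654523, +0.741101, -0.149562; -0.664326, -0.469318, +0.581732; +0.360930, +0.480115, +0.799512]
β = atan2(√(R₁₃²+R₂₃²), R₃₃) = 0.644314; α = atan2(R₂₃, R₁₃) mod 2π = 1.822444; γ = atan2(R₃₂, −R₃₁) mod 2π = 2.215422
First d^2_{0,0}(β=0.6443), then the phase factors e^{-i(0)α} and e^{-i(0)γ}:
Half-angle: c=0.948555, s=0.316614. N=√(2·2·2·2)=4.000000
The bounds max(0,m−m')=0 and min(l+m,l−m')=2 give 3 terms
  k=0: (−1)^0·4.0000/(4)·0.9486^4·0.3166^0 = +0.809561
  k=1: (−1)^1·4.0000/(1)·0.9486^2·0.3166^2 = -0.360781
  k=2: (−1)^2·4.0000/(4)·0.9486^0·0.3166^4 = +0.010049
d^2_{0,0}(0.6443) = +0.809561 -0.360781 +0.010049 = +0.458828
|D^2_{0,0}|² = |d^2_{0,0}(β)|² = (+0.458828)² = 0.210524 (the z-rotation phases have unit modulus)

P=0.2105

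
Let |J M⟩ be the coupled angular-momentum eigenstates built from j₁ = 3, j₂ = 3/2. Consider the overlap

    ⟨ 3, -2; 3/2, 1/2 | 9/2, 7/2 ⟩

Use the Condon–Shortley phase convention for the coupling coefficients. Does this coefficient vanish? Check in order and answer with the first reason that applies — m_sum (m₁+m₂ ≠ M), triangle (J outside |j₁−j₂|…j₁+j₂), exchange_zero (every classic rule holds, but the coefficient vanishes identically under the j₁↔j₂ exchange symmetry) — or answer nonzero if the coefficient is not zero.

m-sum: m₁+m₂ = -2+1/2 = -3/2, M = 7/2  ✗ ⇒ coefficient is 0

m_sum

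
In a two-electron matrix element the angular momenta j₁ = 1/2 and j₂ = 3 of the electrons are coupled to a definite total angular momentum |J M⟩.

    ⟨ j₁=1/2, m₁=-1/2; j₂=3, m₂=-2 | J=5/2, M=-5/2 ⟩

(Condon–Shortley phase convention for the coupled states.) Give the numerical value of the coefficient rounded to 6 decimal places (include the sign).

-0.377964

j₁+j₂−J=1  J+j₁−j₂=0  J−j₁+j₂=5  j₁+j₂+J+1=7
(j₁±m₁, j₂±m₂, J±M) = (0,1,1,5,0,5)
P² = 14400/7
sum k=1..1:
  [1] −1/120 = -1/120
S = -1/120
C² = P²·S² = 1/7 ; C = -0.377964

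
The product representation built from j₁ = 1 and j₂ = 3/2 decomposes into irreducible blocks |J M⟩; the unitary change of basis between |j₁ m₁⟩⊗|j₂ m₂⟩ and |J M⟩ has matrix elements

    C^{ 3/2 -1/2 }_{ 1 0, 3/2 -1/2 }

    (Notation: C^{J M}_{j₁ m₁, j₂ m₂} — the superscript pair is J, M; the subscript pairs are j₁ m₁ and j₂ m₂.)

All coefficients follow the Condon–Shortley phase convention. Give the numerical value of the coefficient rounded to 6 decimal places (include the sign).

+0.258199  (= +√(1/15))

√[4·1!1!2!/5! · 1!1!1!2!1!2!] = √(4/15)
  +(−1)^0/∏(0,1,1,1,0,1)! = 1  (running 1)
  +(−1)^1/∏(1,0,0,0,1,2)! = -1/2  (running 1/2)
⟨..|..⟩ = √(4/15)·(1/2) = +0.258199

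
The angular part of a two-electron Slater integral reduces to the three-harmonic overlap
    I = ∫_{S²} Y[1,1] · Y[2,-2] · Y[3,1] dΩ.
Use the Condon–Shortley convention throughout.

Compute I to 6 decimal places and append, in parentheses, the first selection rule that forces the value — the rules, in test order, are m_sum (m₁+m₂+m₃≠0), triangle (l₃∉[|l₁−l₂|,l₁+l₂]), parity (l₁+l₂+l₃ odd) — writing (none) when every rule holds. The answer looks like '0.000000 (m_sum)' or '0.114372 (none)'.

m-sum 0 ✓  L=6 even ✓  1≤3≤3 ✓
Π(2lᵢ+1) = 3×5×7 = 105
triangle coeff Δ(1,2,3) = 1/105
Σ_t [0,0]: t=0:+1/4 = 1/4
(3j)²=3/35 [(1 2 3; 0 0 0)], sign=-1
Σ_t [0,0]: t=0:+1/48 = 1/48
(3j)²=1/105 [(1 2 3; 1 -2 1)], sign=+1
⇒ 4πI² = 3/35
I = (-1)√(3/35/(4π)) = -0.08258890
No selection rule forces the value: the integral is nonzero (none).

-0.082589 (none)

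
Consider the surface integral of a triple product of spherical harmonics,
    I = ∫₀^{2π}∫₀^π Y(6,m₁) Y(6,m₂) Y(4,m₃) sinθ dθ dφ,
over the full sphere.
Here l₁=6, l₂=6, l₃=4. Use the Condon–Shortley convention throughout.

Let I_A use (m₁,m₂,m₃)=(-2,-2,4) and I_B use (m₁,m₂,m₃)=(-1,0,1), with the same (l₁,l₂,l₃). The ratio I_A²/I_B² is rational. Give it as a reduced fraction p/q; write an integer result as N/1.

49/3

l's match ⇒ only the (l;m) 3-j factors differ between A and B.
A: triangle coeff Δ(6,6,4) = 1/15315300; Σ_t [4,4]: t=4:+1/331776 = 1/331776; (3j)²=490/21879 [(6 6 4; -2 -2 4)], sign=+1
B: triangle coeff Δ(6,6,4) = 1/15315300; Σ_t [3,6]: t=3:−1/103680 t=4:+1/13824 t=5:−1/17280 t=6:+1/207360 = 1/103680; (3j)²=10/7293 [(6 6 4; -1 0 1)], sign=-1
I_A²/I_B² = (490/21879)/(10/7293) = 49/3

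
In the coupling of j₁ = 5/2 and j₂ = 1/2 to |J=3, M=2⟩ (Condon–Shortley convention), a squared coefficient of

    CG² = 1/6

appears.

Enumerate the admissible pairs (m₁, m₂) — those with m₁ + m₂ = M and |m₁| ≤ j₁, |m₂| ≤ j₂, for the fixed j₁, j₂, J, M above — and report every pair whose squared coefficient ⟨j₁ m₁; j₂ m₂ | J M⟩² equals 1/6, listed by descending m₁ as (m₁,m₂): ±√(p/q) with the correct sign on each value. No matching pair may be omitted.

Admissible pairs with m₁+m₂ = M = 2: (3/2,1/2), (5/2,-1/2)
  (m₁,m₂)=(5/2,-1/2): CG² = 1/6, CG = +√(1/6)   ← matches the target
  (m₁,m₂)=(3/2,1/2): CG² = 5/6, CG = +√(5/6)
Pairs with CG² = 1/6: (5/2,-1/2): +√(1/6)

(5/2,-1/2): +√(1/6)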